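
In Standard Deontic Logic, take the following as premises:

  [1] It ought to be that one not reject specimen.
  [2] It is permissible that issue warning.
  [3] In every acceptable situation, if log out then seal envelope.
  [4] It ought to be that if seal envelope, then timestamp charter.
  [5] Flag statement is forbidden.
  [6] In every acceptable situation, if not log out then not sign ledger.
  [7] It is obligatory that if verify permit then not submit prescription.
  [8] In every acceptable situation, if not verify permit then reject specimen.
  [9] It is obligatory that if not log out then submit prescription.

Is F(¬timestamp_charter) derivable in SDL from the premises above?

Premise 1 states O(¬reject_specimen) outright.
Premise 8 is O(¬verify_permit → reject_specimen); contrapositively O(¬reject_specimen → verify_permit). Since O(¬reject_specimen) holds, K gives O(verify_permit).
Premise 7 is O(verify_permit → ¬submit_prescription); since O(verify_permit), deontic closure gives O(¬submit_prescription).
The contrapositive of premise 9 (O(¬log_out → submit_prescription)) is O(¬submit_prescription → log_out), and O(¬submit_prescription) is already established, so O(log_out).
With premise 3, O(log_out → seal_envelope), the K-axiom yields O(seal_envelope).
Premise 4 is O(seal_envelope → timestamp_charter); since O(seal_envelope), deontic closure gives O(timestamp_charter).
Premises 2, 5, 6 do not contribute to this derivation.
So O(timestamp_charter) holds, i.e. F(¬timestamp_charter). The claim follows.

Yes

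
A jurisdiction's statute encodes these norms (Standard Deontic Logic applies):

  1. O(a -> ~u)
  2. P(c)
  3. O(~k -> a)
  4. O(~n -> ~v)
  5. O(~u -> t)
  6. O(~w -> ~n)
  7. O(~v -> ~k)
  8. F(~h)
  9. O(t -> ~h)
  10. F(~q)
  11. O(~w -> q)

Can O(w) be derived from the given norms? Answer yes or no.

Yes

Premise 8 is F(~h), i.e. O(h).
The contrapositive of premise 9 (O(t -> ~h)) is O(h -> ~t), and O(h) is already established, so O(~t).
The contrapositive of premise 5 (O(~u -> t)) is O(~t -> u), and O(~t) is already established, so O(u).
The contrapositive of premise 1 (O(a -> ~u)) is O(u -> ~a), and O(u) is already established, so O(~a).
Premise 3 is O(~k -> a); contrapositively O(~a -> k). Since O(~a) holds, K gives O(k).
The contrapositive of premise 7 (O(~v -> ~k)) is O(k -> v), and O(k) is already established, so O(v).
Premise 4 is O(~n -> ~v); contrapositively O(v -> n). Since O(v) holds, K gives O(n).
Premise 6 is O(~w -> ~n); contrapositively O(n -> w). Since O(n) holds, K gives O(w).
Premises 2, 10, 11 do not contribute to this derivation.
So O(w) follows.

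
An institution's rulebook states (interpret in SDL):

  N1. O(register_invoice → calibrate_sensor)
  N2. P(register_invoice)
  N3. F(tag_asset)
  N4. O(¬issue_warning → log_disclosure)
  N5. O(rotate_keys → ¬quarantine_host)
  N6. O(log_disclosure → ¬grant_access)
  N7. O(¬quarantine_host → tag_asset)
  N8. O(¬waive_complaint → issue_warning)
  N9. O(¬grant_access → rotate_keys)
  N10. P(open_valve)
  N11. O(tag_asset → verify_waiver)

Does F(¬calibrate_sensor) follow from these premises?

No

Premise 1 is O(register_invoice → calibrate_sensor), but O(register_invoice) is not derivable from the premises (the permission P(register_invoice) asserts only ¬O(¬register_invoice), not O(register_invoice)), so it does not yield O(calibrate_sensor).
No other premise forces O(calibrate_sensor). An ideal world satisfying every premise can still have ¬calibrate_sensor true, so F(¬calibrate_sensor) is not derivable.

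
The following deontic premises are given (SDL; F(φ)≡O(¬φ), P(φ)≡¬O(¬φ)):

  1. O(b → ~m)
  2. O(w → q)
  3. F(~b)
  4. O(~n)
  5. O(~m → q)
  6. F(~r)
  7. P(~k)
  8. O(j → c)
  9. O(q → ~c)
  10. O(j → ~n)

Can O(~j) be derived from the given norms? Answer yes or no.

Premise 3 is F(~b), i.e. O(b).
With premise 1, O(b → ~m), the K-axiom yields O(~m).
Applying K to premise 5 (O(~m → q)) and O(~m) yields O(q).
Premise 9 is O(q → ~c); since O(q), deontic closure gives O(~c).
The contrapositive of premise 8 (O(j → c)) is O(~c → ~j), and O(~c) is already established, so O(~j).
Premises 2, 4, 6, 7, 10 do not contribute to this derivation.
So O(~j) follows.

Yes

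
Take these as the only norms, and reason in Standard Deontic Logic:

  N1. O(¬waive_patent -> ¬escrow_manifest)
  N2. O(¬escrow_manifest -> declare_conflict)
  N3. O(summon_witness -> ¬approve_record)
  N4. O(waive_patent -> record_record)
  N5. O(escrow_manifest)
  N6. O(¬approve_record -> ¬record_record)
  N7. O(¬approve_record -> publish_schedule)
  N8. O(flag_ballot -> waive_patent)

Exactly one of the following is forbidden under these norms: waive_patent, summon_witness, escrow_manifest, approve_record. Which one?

summon_witness

From premise 5 we have O(escrow_manifest).
The contrapositive of premise 1 (O(¬waive_patent -> ¬escrow_manifest)) is O(escrow_manifest -> waive_patent), and O(escrow_manifest) is already established, so O(waive_patent).
Applying K to premise 4 (O(waive_patent -> record_record)) and O(waive_patent) yields O(record_record).
The contrapositive of premise 6 (O(¬approve_record -> ¬record_record)) is O(record_record -> approve_record), and O(record_record) is already established, so O(approve_record).
Premise 3 is O(summon_witness -> ¬approve_record); contrapositively O(approve_record -> ¬summon_witness). Since O(approve_record) holds, K gives O(¬summon_witness).
So O(¬summon_witness) holds, i.e. summon_witness is forbidden. None of the other listed options is forbidden under the premises.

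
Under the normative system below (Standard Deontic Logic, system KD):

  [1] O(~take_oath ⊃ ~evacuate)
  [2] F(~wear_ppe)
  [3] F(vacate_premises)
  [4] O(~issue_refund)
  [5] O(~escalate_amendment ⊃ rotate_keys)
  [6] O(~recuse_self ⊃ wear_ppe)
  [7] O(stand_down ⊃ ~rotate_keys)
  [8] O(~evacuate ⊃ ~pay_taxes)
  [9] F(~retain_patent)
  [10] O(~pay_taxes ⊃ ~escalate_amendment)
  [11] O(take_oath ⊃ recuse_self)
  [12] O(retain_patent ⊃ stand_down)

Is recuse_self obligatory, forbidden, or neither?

Premise 9, F(~retain_patent), is equivalent to O(retain_patent).
Premise 12 is O(retain_patent ⊃ stand_down); since O(retain_patent), deontic closure gives O(stand_down).
With premise 7, O(stand_down ⊃ ~rotate_keys), the K-axiom yields O(~rotate_keys).
Premise 5, O(~escalate_amendment ⊃ rotate_keys), contraposes to O(~rotate_keys ⊃ escalate_amendment); with O(~rotate_keys) we get O(escalate_amendment).
Premise 10, O(~pay_taxes ⊃ ~escalate_amendment), contraposes to O(escalate_amendment ⊃ pay_taxes); with O(escalate_amendment) we get O(pay_taxes).
Premise 8 is O(~evacuate ⊃ ~pay_taxes); contrapositively O(pay_taxes ⊃ evacuate). Since O(pay_taxes) holds, K gives O(evacuate).
Premise 1, O(~take_oath ⊃ ~evacuate), contraposes to O(evacuate ⊃ take_oath); with O(evacuate) we get O(take_oath).
Premise 11 is O(take_oath ⊃ recuse_self); since O(take_oath), deontic closure gives O(recuse_self).
Premises 2, 3, 4, 6 do not contribute to this derivation.
Hence recuse_self is obligatory.

Obligatory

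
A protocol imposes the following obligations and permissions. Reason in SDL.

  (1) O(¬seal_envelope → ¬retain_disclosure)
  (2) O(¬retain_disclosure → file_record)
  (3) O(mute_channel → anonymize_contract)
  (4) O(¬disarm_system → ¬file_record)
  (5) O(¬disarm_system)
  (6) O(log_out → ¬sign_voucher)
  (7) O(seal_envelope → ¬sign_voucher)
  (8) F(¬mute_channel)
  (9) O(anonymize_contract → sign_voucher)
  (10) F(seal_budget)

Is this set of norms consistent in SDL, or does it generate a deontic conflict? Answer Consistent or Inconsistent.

Premise 5 states O(¬disarm_system) outright.
Premise 4 is O(¬disarm_system → ¬file_record); since O(¬disarm_system), deontic closure gives O(¬file_record).
The contrapositive of premise 2 (O(¬retain_disclosure → file_record)) is O(¬file_record → retain_disclosure), and O(¬file_record) is already established, so O(retain_disclosure).
Premise 1, O(¬seal_envelope → ¬retain_disclosure), contraposes to O(retain_disclosure → seal_envelope); with O(retain_disclosure) we get O(seal_envelope).
Applying K to premise 7 (O(seal_envelope → ¬sign_voucher)) and O(seal_envelope) yields O(¬sign_voucher).
Premise 9 is O(anonymize_contract → sign_voucher); contrapositively O(¬sign_voucher → ¬anonymize_contract). Since O(¬sign_voucher) holds, K gives O(¬anonymize_contract).
Premise 3, O(mute_channel → anonymize_contract), contraposes to O(¬anonymize_contract → ¬mute_channel); with O(¬anonymize_contract) we get O(¬mute_channel).
However, F(¬mute_channel) at premise 8 amounts to O(mute_channel).
We now have both O(¬mute_channel) and O(mute_channel) — mute_channel is simultaneously obligatory and forbidden, violating the D-axiom.

Inconsistent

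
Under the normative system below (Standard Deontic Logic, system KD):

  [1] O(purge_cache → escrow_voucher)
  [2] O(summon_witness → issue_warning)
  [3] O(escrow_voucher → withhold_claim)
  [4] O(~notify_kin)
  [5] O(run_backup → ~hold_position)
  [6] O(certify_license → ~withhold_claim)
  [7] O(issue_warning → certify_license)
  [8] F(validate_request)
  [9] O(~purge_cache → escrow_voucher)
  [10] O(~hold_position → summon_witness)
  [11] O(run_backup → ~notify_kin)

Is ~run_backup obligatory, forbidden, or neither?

By case analysis on ~purge_cache: premise 9 gives O(~purge_cache → escrow_voucher) and premise 1 gives O(purge_cache → escrow_voucher), so O(escrow_voucher) either way.
Applying K to premise 3 (O(escrow_voucher → withhold_claim)) and O(escrow_voucher) yields O(withhold_claim).
The contrapositive of premise 6 (O(certify_license → ~withhold_claim)) is O(withhold_claim → ~certify_license), and O(withhold_claim) is already established, so O(~certify_license).
The contrapositive of premise 7 (O(issue_warning → certify_license)) is O(~certify_license → ~issue_warning), and O(~certify_license) is already established, so O(~issue_warning).
Premise 2, O(summon_witness → issue_warning), contraposes to O(~issue_warning → ~summon_witness); with O(~issue_warning) we get O(~summon_witness).
Premise 10, O(~hold_position → summon_witness), contraposes to O(~summon_witness → hold_position); with O(~summon_witness) we get O(hold_position).
Premise 5, O(run_backup → ~hold_position), contraposes to O(hold_position → ~run_backup); with O(hold_position) we get O(~run_backup).
Premises 4, 8, 11 do not contribute to this derivation.
Hence ~run_backup is obligatory.

Obligatory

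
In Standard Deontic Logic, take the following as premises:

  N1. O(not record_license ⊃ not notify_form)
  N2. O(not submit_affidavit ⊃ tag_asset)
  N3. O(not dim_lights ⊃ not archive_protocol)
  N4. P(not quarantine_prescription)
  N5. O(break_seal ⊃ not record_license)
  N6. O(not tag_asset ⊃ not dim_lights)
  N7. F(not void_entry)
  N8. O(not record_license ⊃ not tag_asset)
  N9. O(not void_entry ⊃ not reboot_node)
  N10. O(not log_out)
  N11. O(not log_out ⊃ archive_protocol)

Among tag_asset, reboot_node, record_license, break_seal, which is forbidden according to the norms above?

break_seal

Premise 10 gives O(not log_out).
Premise 11 is O(not log_out ⊃ archive_protocol); since O(not log_out), deontic closure gives O(archive_protocol).
Premise 3, O(not dim_lights ⊃ not archive_protocol), contraposes to O(archive_protocol ⊃ dim_lights); with O(archive_protocol) we get O(dim_lights).
Premise 6, O(not tag_asset ⊃ not dim_lights), contraposes to O(dim_lights ⊃ tag_asset); with O(dim_lights) we get O(tag_asset).
Premise 8 is O(not record_license ⊃ not tag_asset); contrapositively O(tag_asset ⊃ record_license). Since O(tag_asset) holds, K gives O(record_license).
The contrapositive of premise 5 (O(break_seal ⊃ not record_license)) is O(record_license ⊃ not break_seal), and O(record_license) is already established, so O(not break_seal).
So O(not break_seal) holds, i.e. break_seal is forbidden. None of the other listed options is forbidden under the premises.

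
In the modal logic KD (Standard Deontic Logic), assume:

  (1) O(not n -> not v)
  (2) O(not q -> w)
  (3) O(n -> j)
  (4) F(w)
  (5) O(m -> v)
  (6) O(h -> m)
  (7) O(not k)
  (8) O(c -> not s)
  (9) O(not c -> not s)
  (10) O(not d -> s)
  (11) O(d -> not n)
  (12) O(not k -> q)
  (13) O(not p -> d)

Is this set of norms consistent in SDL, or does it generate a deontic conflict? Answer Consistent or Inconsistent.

Premise 2 is O(not q -> w), but O(not q) is not derivable from the premises, so it does not yield O(w).
So O(w) is not derivable, and the apparent clash with O(not w) does not arise.
A world satisfying every obligation exists (e.g. c=false, d=true, h=false, j=false, k=false, m=false, n=false, p=false, q=true, s=false, v=false, w=false); no atom is both obligatory and forbidden, so the set is consistent.

Consistent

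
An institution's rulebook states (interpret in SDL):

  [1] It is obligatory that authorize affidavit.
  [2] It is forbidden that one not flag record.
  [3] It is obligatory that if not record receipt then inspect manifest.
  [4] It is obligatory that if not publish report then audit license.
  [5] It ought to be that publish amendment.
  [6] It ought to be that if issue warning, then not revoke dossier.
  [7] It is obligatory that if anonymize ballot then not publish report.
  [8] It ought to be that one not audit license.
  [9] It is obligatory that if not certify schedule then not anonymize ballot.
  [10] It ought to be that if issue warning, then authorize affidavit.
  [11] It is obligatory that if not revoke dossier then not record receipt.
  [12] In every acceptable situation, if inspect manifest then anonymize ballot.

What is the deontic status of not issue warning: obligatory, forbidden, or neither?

Obligatory

Premise 8 gives O(¬audit_license).
Premise 4, O(¬publish_report → audit_license), contraposes to O(¬audit_license → publish_report); with O(¬audit_license) we get O(publish_report).
Premise 7, O(anonymize_ballot → ¬publish_report), contraposes to O(publish_report → ¬anonymize_ballot); with O(publish_report) we get O(¬anonymize_ballot).
The contrapositive of premise 12 (O(inspect_manifest → anonymize_ballot)) is O(¬anonymize_ballot → ¬inspect_manifest), and O(¬anonymize_ballot) is already established, so O(¬inspect_manifest).
Premise 3, O(¬record_receipt → inspect_manifest), contraposes to O(¬inspect_manifest → record_receipt); with O(¬inspect_manifest) we get O(record_receipt).
The contrapositive of premise 11 (O(¬revoke_dossier → ¬record_receipt)) is O(record_receipt → revoke_dossier), and O(record_receipt) is already established, so O(revoke_dossier).
Premise 6, O(issue_warning → ¬revoke_dossier), contraposes to O(revoke_dossier → ¬issue_warning); with O(revoke_dossier) we get O(¬issue_warning).
Premises 1, 2, 5, 9, 10 do not contribute to this derivation.
Hence ¬issue_warning is obligatory.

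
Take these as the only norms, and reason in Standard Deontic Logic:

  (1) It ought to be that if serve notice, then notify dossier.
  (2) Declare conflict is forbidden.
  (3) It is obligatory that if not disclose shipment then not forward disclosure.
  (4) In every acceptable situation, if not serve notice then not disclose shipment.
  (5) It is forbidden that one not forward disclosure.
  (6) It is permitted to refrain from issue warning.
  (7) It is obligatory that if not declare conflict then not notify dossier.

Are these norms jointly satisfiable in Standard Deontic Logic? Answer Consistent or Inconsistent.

Premise 5, F(¬forward_disclosure), is equivalent to O(forward_disclosure).
The contrapositive of premise 3 (O(¬disclose_shipment → ¬forward_disclosure)) is O(forward_disclosure → disclose_shipment), and O(forward_disclosure) is already established, so O(disclose_shipment).
The contrapositive of premise 4 (O(¬serve_notice → ¬disclose_shipment)) is O(disclose_shipment → serve_notice), and O(disclose_shipment) is already established, so O(serve_notice).
From O(serve_notice) and premise 1, O(serve_notice → notify_dossier), we obtain O(notify_dossier).
Premise 7, O(¬declare_conflict → ¬notify_dossier), contraposes to O(notify_dossier → declare_conflict); with O(notify_dossier) we get O(declare_conflict).
But premise 2, F(declare_conflict), means O(¬declare_conflict).
We now have both O(declare_conflict) and O(¬declare_conflict) — declare_conflict is simultaneously obligatory and forbidden, violating the D-axiom.

Inconsistent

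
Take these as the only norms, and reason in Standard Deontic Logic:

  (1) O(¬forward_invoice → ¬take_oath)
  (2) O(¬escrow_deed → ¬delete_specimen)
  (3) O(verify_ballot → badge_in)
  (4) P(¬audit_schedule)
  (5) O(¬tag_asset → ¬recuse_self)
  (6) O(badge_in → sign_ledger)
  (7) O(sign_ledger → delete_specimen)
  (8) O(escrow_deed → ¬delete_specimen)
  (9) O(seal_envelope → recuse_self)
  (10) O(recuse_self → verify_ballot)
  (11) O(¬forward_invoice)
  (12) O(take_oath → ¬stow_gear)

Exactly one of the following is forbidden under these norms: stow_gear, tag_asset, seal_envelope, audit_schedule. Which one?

Premises 2 and 8 are O(¬escrow_deed → ¬delete_specimen) and O(escrow_deed → ¬delete_specimen); every ideal world satisfies ¬escrow_deed or escrow_deed, so in either case ¬delete_specimen holds — hence O(¬delete_specimen).
Premise 7 is O(sign_ledger → delete_specimen); contrapositively O(¬delete_specimen → ¬sign_ledger). Since O(¬delete_specimen) holds, K gives O(¬sign_ledger).
Premise 6 is O(badge_in → sign_ledger); contrapositively O(¬sign_ledger → ¬badge_in). Since O(¬sign_ledger) holds, K gives O(¬badge_in).
Premise 3, O(verify_ballot → badge_in), contraposes to O(¬badge_in → ¬verify_ballot); with O(¬badge_in) we get O(¬verify_ballot).
The contrapositive of premise 10 (O(recuse_self → verify_ballot)) is O(¬verify_ballot → ¬recuse_self), and O(¬verify_ballot) is already established, so O(¬recuse_self).
Premise 9 is O(seal_envelope → recuse_self); contrapositively O(¬recuse_self → ¬seal_envelope). Since O(¬recuse_self) holds, K gives O(¬seal_envelope).
So O(¬seal_envelope) holds, i.e. seal_envelope is forbidden. None of the other listed options is forbidden under the premises.

seal_envelope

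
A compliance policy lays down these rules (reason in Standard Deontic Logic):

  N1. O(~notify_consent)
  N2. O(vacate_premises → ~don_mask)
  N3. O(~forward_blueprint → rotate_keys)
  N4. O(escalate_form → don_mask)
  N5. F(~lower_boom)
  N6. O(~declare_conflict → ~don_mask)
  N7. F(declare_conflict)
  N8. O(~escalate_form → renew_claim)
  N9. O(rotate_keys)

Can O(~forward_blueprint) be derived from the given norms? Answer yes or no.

No

Premise 3 is O(~forward_blueprint → rotate_keys); even if O(rotate_keys) held, inferring O(~forward_blueprint) would be affirming the consequent — invalid.
No other premise forces O(~forward_blueprint). An ideal world satisfying every premise can still have ~forward_blueprint false, so O(~forward_blueprint) is not derivable.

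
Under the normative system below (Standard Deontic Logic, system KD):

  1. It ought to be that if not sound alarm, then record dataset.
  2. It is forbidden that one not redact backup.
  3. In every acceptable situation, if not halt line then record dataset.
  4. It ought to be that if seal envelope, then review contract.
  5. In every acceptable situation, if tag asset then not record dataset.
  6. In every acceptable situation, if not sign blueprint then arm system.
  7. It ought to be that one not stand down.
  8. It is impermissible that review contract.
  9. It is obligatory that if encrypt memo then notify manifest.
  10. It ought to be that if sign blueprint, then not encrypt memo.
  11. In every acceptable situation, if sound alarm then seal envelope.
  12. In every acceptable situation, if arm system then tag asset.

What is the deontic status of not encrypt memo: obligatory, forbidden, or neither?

F(review_contract) at premise 8 means O(¬review_contract).
The contrapositive of premise 4 (O(seal_envelope → review_contract)) is O(¬review_contract → ¬seal_envelope), and O(¬review_contract) is already established, so O(¬seal_envelope).
Premise 11 is O(sound_alarm → seal_envelope); contrapositively O(¬seal_envelope → ¬sound_alarm). Since O(¬seal_envelope) holds, K gives O(¬sound_alarm).
From O(¬sound_alarm) and premise 1, O(¬sound_alarm → record_dataset), we obtain O(record_dataset).
The contrapositive of premise 5 (O(tag_asset → ¬record_dataset)) is O(record_dataset → ¬tag_asset), and O(record_dataset) is already established, so O(¬tag_asset).
Premise 12 is O(arm_system → tag_asset); contrapositively O(¬tag_asset → ¬arm_system). Since O(¬tag_asset) holds, K gives O(¬arm_system).
Premise 6, O(¬sign_blueprint → arm_system), contraposes to O(¬arm_system → sign_blueprint); with O(¬arm_system) we get O(sign_blueprint).
From O(sign_blueprint) and premise 10, O(sign_blueprint → ¬encrypt_memo), we obtain O(¬encrypt_memo).
Premises 2, 3, 7, 9 do not contribute to this derivation.
Hence ¬encrypt_memo is obligatory.

Obligatory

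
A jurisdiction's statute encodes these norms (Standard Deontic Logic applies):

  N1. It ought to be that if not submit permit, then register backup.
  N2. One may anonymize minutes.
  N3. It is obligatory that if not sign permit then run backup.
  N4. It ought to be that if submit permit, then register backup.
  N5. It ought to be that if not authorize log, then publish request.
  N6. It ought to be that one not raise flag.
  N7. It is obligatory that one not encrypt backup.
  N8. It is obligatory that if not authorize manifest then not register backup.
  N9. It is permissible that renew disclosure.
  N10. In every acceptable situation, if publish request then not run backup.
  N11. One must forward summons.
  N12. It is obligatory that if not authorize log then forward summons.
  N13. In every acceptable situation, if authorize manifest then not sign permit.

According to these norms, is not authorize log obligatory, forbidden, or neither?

Premises 4 and 1 cover both cases: O(submit_permit → register_backup) and O(¬submit_permit → register_backup). Since submit_permit ∨ ¬submit_permit is a tautology, O(register_backup) follows.
The contrapositive of premise 8 (O(¬authorize_manifest → ¬register_backup)) is O(register_backup → authorize_manifest), and O(register_backup) is already established, so O(authorize_manifest).
Premise 13 is O(authorize_manifest → ¬sign_permit); since O(authorize_manifest), deontic closure gives O(¬sign_permit).
With premise 3, O(¬sign_permit → run_backup), the K-axiom yields O(run_backup).
Premise 10, O(publish_request → ¬run_backup), contraposes to O(run_backup → ¬publish_request); with O(run_backup) we get O(¬publish_request).
Premise 5 is O(¬authorize_log → publish_request); contrapositively O(¬publish_request → authorize_log). Since O(¬publish_request) holds, K gives O(authorize_log).
Premises 2, 6, 7, 9, 11, 12 do not contribute to this derivation.
Thus O(authorize_log), which is F(¬authorize_log): ¬authorize_log is forbidden.

Forbidden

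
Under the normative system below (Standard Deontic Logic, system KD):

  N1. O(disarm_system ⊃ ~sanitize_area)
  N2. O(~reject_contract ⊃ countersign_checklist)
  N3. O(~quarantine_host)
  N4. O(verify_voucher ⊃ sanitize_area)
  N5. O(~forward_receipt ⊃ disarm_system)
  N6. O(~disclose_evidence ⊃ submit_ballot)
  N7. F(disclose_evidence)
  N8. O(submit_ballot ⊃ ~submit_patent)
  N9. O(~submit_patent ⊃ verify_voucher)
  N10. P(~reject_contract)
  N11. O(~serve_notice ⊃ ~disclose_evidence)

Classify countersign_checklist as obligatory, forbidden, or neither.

Premise 2 is O(~reject_contract ⊃ countersign_checklist), but O(~reject_contract) is not derivable from the premises (the permission P(~reject_contract) asserts only ~O(reject_contract), not O(~reject_contract)), so it does not yield O(countersign_checklist).
No premise or chain of K-axiom applications forces O(countersign_checklist), and none forces O(~countersign_checklist). So countersign_checklist is neither obligatory nor forbidden under these norms.

Neither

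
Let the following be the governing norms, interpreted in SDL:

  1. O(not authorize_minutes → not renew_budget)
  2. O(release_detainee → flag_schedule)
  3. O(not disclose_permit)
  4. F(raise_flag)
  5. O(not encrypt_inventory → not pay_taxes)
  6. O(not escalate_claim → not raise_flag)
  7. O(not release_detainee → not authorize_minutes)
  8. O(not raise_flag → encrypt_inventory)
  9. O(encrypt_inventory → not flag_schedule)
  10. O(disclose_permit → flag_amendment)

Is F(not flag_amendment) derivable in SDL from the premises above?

No

Premise 10 is O(disclose_permit → flag_amendment), but O(disclose_permit) is not derivable from the premises, so it does not yield O(flag_amendment).
No other premise forces O(flag_amendment). An ideal world satisfying every premise can still have not flag_amendment true, so F(not flag_amendment) is not derivable.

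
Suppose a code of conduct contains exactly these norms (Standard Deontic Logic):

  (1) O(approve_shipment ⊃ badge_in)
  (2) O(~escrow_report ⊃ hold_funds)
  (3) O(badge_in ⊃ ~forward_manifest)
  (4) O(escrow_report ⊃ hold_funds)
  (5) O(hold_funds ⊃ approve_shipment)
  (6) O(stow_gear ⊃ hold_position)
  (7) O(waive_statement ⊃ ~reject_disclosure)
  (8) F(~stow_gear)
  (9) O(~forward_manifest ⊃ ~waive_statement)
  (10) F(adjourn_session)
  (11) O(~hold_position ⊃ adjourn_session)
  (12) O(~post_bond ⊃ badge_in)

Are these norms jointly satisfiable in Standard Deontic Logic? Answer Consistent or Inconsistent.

Premise 11 is O(~hold_position ⊃ adjourn_session), but O(~hold_position) is not derivable from the premises, so it does not yield O(adjourn_session).
So O(adjourn_session) is not derivable, and the apparent clash with O(~adjourn_session) does not arise.
A world satisfying every obligation exists (e.g. adjourn_session=false, approve_shipment=true, badge_in=true, escrow_report=false, forward_manifest=false, hold_funds=true, hold_position=true, post_bond=false, reject_disclosure=false, stow_gear=true, waive_statement=false); no atom is both obligatory and forbidden, so the set is consistent.

Consistent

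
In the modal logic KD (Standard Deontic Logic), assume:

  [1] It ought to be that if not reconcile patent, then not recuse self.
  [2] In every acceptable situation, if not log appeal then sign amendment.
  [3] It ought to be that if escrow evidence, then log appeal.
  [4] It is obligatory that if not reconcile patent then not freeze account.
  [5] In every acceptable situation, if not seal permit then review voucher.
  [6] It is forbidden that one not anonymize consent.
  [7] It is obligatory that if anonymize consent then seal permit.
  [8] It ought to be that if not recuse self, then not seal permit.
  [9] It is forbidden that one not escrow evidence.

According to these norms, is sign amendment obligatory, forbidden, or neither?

Neither

Premise 2 is O(¬log_appeal → sign_amendment), but O(¬log_appeal) is not derivable from the premises, so it does not yield O(sign_amendment).
No premise or chain of K-axiom applications forces O(sign_amendment), and none forces O(¬sign_amendment). So sign_amendment is neither obligatory nor forbidden under these norms.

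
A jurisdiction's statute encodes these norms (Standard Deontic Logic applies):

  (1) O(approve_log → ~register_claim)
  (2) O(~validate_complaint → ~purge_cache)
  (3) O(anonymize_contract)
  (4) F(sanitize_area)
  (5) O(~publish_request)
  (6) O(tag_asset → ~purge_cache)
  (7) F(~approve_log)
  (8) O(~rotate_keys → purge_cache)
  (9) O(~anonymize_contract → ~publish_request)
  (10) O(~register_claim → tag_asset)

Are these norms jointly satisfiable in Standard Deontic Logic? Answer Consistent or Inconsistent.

Premise 9 is O(~anonymize_contract → ~publish_request); even if O(~publish_request) held, inferring O(~anonymize_contract) would be affirming the consequent — invalid.
So O(~anonymize_contract) is not derivable, and the apparent clash with O(anonymize_contract) does not arise.
A world satisfying every obligation exists (e.g. anonymize_contract=true, approve_log=true, publish_request=false, purge_cache=false, register_claim=false, rotate_keys=true, sanitize_area=false, tag_asset=true, validate_complaint=false); no atom is both obligatory and forbidden, so the set is consistent.

Consistent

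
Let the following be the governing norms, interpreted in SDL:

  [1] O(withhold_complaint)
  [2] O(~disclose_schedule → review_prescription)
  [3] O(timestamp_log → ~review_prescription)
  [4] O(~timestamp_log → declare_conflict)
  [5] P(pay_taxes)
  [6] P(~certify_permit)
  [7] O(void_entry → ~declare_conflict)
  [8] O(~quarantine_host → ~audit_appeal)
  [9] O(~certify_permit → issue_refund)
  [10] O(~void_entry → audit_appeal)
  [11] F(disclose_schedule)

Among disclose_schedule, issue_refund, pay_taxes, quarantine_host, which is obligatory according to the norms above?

F(disclose_schedule) at premise 11 means O(~disclose_schedule).
With premise 2, O(~disclose_schedule → review_prescription), the K-axiom yields O(review_prescription).
The contrapositive of premise 3 (O(timestamp_log → ~review_prescription)) is O(review_prescription → ~timestamp_log), and O(review_prescription) is already established, so O(~timestamp_log).
Applying K to premise 4 (O(~timestamp_log → declare_conflict)) and O(~timestamp_log) yields O(declare_conflict).
Premise 7 is O(void_entry → ~declare_conflict); contrapositively O(declare_conflict → ~void_entry). Since O(declare_conflict) holds, K gives O(~void_entry).
With premise 10, O(~void_entry → audit_appeal), the K-axiom yields O(audit_appeal).
Premise 8 is O(~quarantine_host → ~audit_appeal); contrapositively O(audit_appeal → quarantine_host). Since O(audit_appeal) holds, K gives O(quarantine_host).
So O(quarantine_host) holds — quarantine_host is obligatory. None of the other listed options is made obligatory by any chain of premises.

quarantine_host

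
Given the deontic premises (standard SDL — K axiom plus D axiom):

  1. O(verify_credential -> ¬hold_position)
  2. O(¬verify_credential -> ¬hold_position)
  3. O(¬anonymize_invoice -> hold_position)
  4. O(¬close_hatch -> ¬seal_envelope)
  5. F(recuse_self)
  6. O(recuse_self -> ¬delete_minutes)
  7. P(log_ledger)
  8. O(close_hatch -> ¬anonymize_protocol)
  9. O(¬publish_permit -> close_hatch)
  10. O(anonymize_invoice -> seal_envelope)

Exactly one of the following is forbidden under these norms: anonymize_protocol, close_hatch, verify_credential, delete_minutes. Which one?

anonymize_protocol

Premises 2 and 1 cover both cases: O(¬verify_credential -> ¬hold_position) and O(verify_credential -> ¬hold_position). Since ¬verify_credential ∨ verify_credential is a tautology, O(¬hold_position) follows.
The contrapositive of premise 3 (O(¬anonymize_invoice -> hold_position)) is O(¬hold_position -> anonymize_invoice), and O(¬hold_position) is already established, so O(anonymize_invoice).
Applying K to premise 10 (O(anonymize_invoice -> seal_envelope)) and O(anonymize_invoice) yields O(seal_envelope).
Premise 4, O(¬close_hatch -> ¬seal_envelope), contraposes to O(seal_envelope -> close_hatch); with O(seal_envelope) we get O(close_hatch).
Applying K to premise 8 (O(close_hatch -> ¬anonymize_protocol)) and O(close_hatch) yields O(¬anonymize_protocol).
So O(¬anonymize_protocol) holds, i.e. anonymize_protocol is forbidden. None of the other listed options is forbidden under the premises.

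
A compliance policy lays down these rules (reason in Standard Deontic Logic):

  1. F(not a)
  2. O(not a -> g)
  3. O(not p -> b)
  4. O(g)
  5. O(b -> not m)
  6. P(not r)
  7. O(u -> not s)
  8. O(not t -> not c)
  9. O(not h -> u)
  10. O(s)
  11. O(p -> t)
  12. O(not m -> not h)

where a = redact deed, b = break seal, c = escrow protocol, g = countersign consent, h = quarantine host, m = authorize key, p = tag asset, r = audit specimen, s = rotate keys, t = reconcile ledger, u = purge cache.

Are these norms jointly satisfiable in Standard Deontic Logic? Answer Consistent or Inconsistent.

Consistent

Premise 2 is O(not a -> g); even if O(g) held, inferring O(not a) would be affirming the consequent — invalid.
So O(not a) is not derivable, and the apparent clash with O(a) does not arise.
A world satisfying every obligation exists (e.g. a=true, b=false, c=false, g=true, h=true, m=true, p=true, r=false, s=true, t=true, u=false); no atom is both obligatory and forbidden, so the set is consistent.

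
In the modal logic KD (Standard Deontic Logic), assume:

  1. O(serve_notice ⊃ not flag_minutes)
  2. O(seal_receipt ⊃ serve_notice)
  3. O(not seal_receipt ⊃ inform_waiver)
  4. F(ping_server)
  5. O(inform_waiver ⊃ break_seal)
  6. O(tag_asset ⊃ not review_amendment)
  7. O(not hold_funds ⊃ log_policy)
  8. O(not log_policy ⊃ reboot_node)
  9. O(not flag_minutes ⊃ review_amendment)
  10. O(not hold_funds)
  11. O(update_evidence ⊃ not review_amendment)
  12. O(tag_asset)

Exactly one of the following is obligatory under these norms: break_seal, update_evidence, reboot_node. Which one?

break_seal

Premise 12 states O(tag_asset) outright.
Applying K to premise 6 (O(tag_asset ⊃ not review_amendment)) and O(tag_asset) yields O(not review_amendment).
Premise 9, O(not flag_minutes ⊃ review_amendment), contraposes to O(not review_amendment ⊃ flag_minutes); with O(not review_amendment) we get O(flag_minutes).
Premise 1, O(serve_notice ⊃ not flag_minutes), contraposes to O(flag_minutes ⊃ not serve_notice); with O(flag_minutes) we get O(not serve_notice).
Premise 2 is O(seal_receipt ⊃ serve_notice); contrapositively O(not serve_notice ⊃ not seal_receipt). Since O(not serve_notice) holds, K gives O(not seal_receipt).
Applying K to premise 3 (O(not seal_receipt ⊃ inform_waiver)) and O(not seal_receipt) yields O(inform_waiver).
Premise 5 is O(inform_waiver ⊃ break_seal); since O(inform_waiver), deontic closure gives O(break_seal).
So O(break_seal) holds — break_seal is obligatory. None of the other listed options is made obligatory by any chain of premises.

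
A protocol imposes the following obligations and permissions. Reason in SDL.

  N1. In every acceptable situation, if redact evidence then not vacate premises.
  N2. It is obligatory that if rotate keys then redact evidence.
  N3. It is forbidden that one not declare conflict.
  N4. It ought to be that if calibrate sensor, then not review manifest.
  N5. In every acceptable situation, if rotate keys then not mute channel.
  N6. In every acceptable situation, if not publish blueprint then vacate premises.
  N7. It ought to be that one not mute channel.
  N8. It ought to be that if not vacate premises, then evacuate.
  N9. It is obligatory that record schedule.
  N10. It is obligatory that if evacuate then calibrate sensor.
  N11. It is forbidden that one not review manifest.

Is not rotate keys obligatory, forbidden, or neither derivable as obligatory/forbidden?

Obligatory

Premise 11, F(¬review_manifest), is equivalent to O(review_manifest).
Premise 4, O(calibrate_sensor → ¬review_manifest), contraposes to O(review_manifest → ¬calibrate_sensor); with O(review_manifest) we get O(¬calibrate_sensor).
Premise 10, O(evacuate → calibrate_sensor), contraposes to O(¬calibrate_sensor → ¬evacuate); with O(¬calibrate_sensor) we get O(¬evacuate).
Premise 8 is O(¬vacate_premises → evacuate); contrapositively O(¬evacuate → vacate_premises). Since O(¬evacuate) holds, K gives O(vacate_premises).
Premise 1, O(redact_evidence → ¬vacate_premises), contraposes to O(vacate_premises → ¬redact_evidence); with O(vacate_premises) we get O(¬redact_evidence).
Premise 2, O(rotate_keys → redact_evidence), contraposes to O(¬redact_evidence → ¬rotate_keys); with O(¬redact_evidence) we get O(¬rotate_keys).
Premises 3, 5, 6, 7, 9 do not contribute to this derivation.
Hence ¬rotate_keys is obligatory.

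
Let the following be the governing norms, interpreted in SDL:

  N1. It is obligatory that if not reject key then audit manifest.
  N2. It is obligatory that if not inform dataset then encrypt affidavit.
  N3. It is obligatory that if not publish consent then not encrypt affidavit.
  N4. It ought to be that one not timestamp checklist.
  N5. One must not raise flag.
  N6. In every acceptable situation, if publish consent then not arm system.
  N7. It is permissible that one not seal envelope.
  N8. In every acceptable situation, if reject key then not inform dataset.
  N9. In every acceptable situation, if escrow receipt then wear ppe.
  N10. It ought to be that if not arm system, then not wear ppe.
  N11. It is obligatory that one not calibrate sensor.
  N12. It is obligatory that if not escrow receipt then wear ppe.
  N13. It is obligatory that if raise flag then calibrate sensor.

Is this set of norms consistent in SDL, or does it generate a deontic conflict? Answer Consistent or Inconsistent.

Premise 13 is O(raise_flag → calibrate_sensor), but O(raise_flag) is not derivable from the premises, so it does not yield O(calibrate_sensor).
So O(calibrate_sensor) is not derivable, and the apparent clash with O(¬calibrate_sensor) does not arise.
A world satisfying every obligation exists (e.g. arm_system=true, audit_manifest=true, calibrate_sensor=false, encrypt_affidavit=false, escrow_receipt=false, inform_dataset=true, publish_consent=false, raise_flag=false, reject_key=false, seal_envelope=false, timestamp_checklist=false, wear_ppe=true); no atom is both obligatory and forbidden, so the set is consistent.

Consistent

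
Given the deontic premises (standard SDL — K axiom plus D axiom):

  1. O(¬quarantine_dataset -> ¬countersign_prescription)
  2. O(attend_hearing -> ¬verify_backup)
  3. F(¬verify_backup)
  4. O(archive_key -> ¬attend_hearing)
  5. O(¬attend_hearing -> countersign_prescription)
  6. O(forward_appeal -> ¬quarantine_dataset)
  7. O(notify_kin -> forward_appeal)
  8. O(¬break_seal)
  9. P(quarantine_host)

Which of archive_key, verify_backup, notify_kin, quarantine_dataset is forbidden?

F(¬verify_backup) at premise 3 means O(verify_backup).
Premise 2 is O(attend_hearing -> ¬verify_backup); contrapositively O(verify_backup -> ¬attend_hearing). Since O(verify_backup) holds, K gives O(¬attend_hearing).
With premise 5, O(¬attend_hearing -> countersign_prescription), the K-axiom yields O(countersign_prescription).
Premise 1 is O(¬quarantine_dataset -> ¬countersign_prescription); contrapositively O(countersign_prescription -> quarantine_dataset). Since O(countersign_prescription) holds, K gives O(quarantine_dataset).
The contrapositive of premise 6 (O(forward_appeal -> ¬quarantine_dataset)) is O(quarantine_dataset -> ¬forward_appeal), and O(quarantine_dataset) is already established, so O(¬forward_appeal).
Premise 7, O(notify_kin -> forward_appeal), contraposes to O(¬forward_appeal -> ¬notify_kin); with O(¬forward_appeal) we get O(¬notify_kin).
So O(¬notify_kin) holds, i.e. notify_kin is forbidden. None of the other listed options is forbidden under the premises.

notify_kin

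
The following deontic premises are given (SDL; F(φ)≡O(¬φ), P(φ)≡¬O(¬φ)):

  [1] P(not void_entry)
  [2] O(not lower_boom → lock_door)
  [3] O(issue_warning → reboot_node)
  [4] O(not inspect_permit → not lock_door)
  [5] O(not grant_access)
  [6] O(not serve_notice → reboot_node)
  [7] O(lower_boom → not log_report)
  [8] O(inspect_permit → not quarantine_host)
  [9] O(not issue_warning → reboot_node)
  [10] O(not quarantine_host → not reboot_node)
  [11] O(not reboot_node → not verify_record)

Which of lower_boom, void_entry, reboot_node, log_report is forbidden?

Premises 9 and 3 cover both cases: O(not issue_warning → reboot_node) and O(issue_warning → reboot_node). Since not issue_warning ∨ issue_warning is a tautology, O(reboot_node) follows.
Premise 10 is O(not quarantine_host → not reboot_node); contrapositively O(reboot_node → quarantine_host). Since O(reboot_node) holds, K gives O(quarantine_host).
Premise 8, O(inspect_permit → not quarantine_host), contraposes to O(quarantine_host → not inspect_permit); with O(quarantine_host) we get O(not inspect_permit).
Premise 4 is O(not inspect_permit → not lock_door); since O(not inspect_permit), deontic closure gives O(not lock_door).
The contrapositive of premise 2 (O(not lower_boom → lock_door)) is O(not lock_door → lower_boom), and O(not lock_door) is already established, so O(lower_boom).
Applying K to premise 7 (O(lower_boom → not log_report)) and O(lower_boom) yields O(not log_report).
So O(not log_report) holds, i.e. log_report is forbidden. None of the other listed options is forbidden under the premises.

log_report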